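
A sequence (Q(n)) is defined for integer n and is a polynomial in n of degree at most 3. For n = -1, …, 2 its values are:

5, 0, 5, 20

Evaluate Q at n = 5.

125

Write Q(n) = an³ + bn² + cn + d; the 4 given values yield a linear system in the 4 coefficients.
Solving, the leading coefficient vanishes, and Q(n) = 5n².
Then Q(5) = 125.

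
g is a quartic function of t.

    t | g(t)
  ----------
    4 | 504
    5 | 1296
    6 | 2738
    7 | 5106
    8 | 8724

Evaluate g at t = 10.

Write g(t) = at^4 + bt³ + ct² + dt + e; the 5 given values yield a linear system in the 5 coefficients.
Solving, g(t) = 2t^4 + 2t³ - 7t² - 5t - 4.
Then g(10) = 21246.

21246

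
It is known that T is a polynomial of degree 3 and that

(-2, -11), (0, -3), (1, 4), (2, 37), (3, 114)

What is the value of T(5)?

472

Write T(t) = at³ + bt² + ct + d; the 5 given values yield a linear system in the 4 coefficients.
Solving, T(t) = 3t³ + 4t² - 3.
Then T(5) = 472.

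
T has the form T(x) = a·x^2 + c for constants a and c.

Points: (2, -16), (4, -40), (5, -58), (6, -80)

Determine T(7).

From T(2) = -16 and T(4) = -40: 4a + c = -16 and 16a + c = -40.
Subtracting: 12a = -24, so a = -2; then c = -16 − (-2)·4 = -8.
So T(x) = -2x² − 8, and T(7) = -106.

-106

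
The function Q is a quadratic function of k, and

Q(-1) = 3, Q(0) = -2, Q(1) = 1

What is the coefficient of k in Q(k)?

Write Q(k) = ak² + bk + c; the 3 given values yield a linear system in the 3 coefficients.
Solving, Q(k) = 4k² - k - 2.
The coefficient of k is -1.

-1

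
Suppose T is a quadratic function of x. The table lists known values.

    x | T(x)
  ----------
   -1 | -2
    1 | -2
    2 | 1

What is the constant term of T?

-3

Write T(x) = ax² + bx + c; the 3 given values yield a linear system in the 3 coefficients.
Solving, T(x) = x² - 3.
The constant term is T(0) = -3.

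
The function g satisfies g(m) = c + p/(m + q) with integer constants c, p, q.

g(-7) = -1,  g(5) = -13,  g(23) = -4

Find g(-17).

-2

(g(m) − c)(m + q) = p for each data point; the three points give a linear system in c and q, then p follows.
Solving: c = -3, q = -3, p = -20, so g(m) = -3 − 20/(m − 3).
Then g(-17) = -3 − 20/(-20) = -2.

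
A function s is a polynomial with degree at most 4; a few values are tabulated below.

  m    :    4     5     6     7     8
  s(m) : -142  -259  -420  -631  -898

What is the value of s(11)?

-2095

First differences: -117, -161, -211, -267. Second differences: -44, -50, -56. Third differences: -6, -6.
Level-3 differences are constant, so s has degree 3.
Fitting a degree-3 polynomial gives s(m) = -m³ - 7m² + 7m + 6.
Then s(11) = -2095.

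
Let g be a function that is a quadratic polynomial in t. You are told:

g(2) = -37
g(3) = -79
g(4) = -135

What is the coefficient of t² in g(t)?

Write g(t) = at² + bt + c; the 3 given values yield a linear system in the 3 coefficients.
Solving, g(t) = -7t² - 7t + 5.
The coefficient of t² is -7.

-7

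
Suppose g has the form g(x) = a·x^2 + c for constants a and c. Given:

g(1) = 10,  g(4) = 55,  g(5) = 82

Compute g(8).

From g(1) = 10 and g(4) = 55: 1a + c = 10 and 16a + c = 55.
Subtracting: 15a = 45, so a = 3; then c = 10 − 3·1 = 7.
So g(x) = 3x² + 7, and g(8) = 199.

199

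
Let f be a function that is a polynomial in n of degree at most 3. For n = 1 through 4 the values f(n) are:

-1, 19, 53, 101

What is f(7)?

329

First differences: 20, 34, 48. Second differences: 14, 14.
Level-2 differences are constant, so f has degree 2.
Fitting a degree-2 polynomial gives f(n) = 7n² - n - 7.
Then f(7) = 329.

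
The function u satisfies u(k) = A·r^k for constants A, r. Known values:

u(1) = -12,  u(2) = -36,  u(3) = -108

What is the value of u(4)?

-324

Consecutive ratio: -36/(-12) = 3, and -108/(-36) = 3, so r = 3.
Then A·3^1 = -12 gives A = -4, and u(k) = -4·3^k.
u(4) = -4·3^4 = -324.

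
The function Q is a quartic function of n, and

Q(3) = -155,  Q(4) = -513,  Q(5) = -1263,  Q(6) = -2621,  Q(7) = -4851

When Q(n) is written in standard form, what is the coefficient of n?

6

Write Q(n) = an^4 + bn³ + cn² + dn + e; the 5 given values yield a linear system in the 5 coefficients.
Solving, Q(n) = -2n^4 - 2n² + 6n + 7.
The coefficient of n is 6.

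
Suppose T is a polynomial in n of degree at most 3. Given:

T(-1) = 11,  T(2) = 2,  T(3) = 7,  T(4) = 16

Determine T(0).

4

Write T(n) = an³ + bn² + cn + d; the 4 given values yield a linear system in the 4 coefficients.
Solving, the leading coefficient vanishes, and T(n) = 2n² - 5n + 4.
Then T(0) = 4.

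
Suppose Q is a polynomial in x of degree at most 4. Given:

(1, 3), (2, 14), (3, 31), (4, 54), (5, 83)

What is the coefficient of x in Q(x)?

Write Q(x) = ax^4 + bx³ + cx² + dx + e; the 5 given values yield a linear system in the 5 coefficients.
Solving, the top 2 coefficients vanish, and Q(x) = 3x² + 2x - 2.
The coefficient of x is 2.

2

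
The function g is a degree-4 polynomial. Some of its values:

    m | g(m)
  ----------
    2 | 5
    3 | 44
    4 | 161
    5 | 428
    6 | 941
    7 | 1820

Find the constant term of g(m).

-7

First differences: 39, 117, 267, 513, 879. Second differences: 78, 150, 246, 366. Third differences: 72, 96, 120. Fourth differences: 24, 24.
Level-4 differences are constant, so g has degree 4.
Fitting a degree-4 polynomial gives g(m) = m^4 - 2m³ + 2m² + 2m - 7.
The constant term is g(0) = -7.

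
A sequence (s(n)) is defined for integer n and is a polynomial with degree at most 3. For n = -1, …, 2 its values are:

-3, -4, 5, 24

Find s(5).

141

First differences: -1, 9, 19. Second differences: 10, 10.
Level-2 differences are constant, so s has degree 2.
Fitting a degree-2 polynomial gives s(n) = 5n² + 4n - 4.
Then s(5) = 141.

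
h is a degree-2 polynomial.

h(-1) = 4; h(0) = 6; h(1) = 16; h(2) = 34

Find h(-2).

Write h(t) = at² + bt + c; the 4 given values yield a linear system in the 3 coefficients.
Solving, h(t) = 4t² + 6t + 6.
Then h(-2) = 10.

10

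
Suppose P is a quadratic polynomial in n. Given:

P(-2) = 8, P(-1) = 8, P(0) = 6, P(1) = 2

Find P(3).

Write P(n) = an² + bn + c; the 4 given values yield a linear system in the 3 coefficients.
Solving, P(n) = -n² - 3n + 6.
Then P(3) = -12.

-12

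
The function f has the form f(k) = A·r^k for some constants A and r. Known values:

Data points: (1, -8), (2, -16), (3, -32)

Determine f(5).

Consecutive ratio: -16/(-8) = 2, and -32/(-16) = 2, so r = 2.
Then A·2^1 = -8 gives A = -4, and f(k) = -4·2^k.
f(5) = -4·2^5 = -128.

-128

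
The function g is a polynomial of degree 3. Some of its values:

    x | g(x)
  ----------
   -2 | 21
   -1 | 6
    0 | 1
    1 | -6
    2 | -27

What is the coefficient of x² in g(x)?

-1

First differences: -15, -5, -7, -21. Second differences: 10, -2, -14. Third differences: -12, -12.
Level-3 differences are constant, so g has degree 3.
Fitting a degree-3 polynomial gives g(x) = -2x³ - x² - 4x + 1.
The coefficient of x² is -1.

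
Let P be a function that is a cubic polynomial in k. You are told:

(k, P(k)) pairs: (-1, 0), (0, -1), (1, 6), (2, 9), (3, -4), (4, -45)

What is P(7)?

Write P(k) = ak³ + bk² + ck + d; the 6 given values yield a linear system in the 4 coefficients.
Solving, P(k) = -2k³ + 4k² + 5k - 1.
Then P(7) = -456.

-456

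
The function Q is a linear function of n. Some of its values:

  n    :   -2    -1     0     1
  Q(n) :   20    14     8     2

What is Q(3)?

-10

Write Q(n) = an + b; the 4 given values yield a linear system in the 2 coefficients.
Solving, Q(n) = -6n + 8.
Then Q(3) = -10.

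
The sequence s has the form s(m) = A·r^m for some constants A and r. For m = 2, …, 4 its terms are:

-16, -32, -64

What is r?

2

Consecutive ratio: -32/(-16) = 2, and -64/(-32) = 2, so r = 2.
Then A·2^2 = -16 gives A = -4, and s(m) = -4·2^m.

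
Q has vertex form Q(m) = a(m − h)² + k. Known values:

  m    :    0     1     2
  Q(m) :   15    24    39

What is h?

-1

First differences 9, 15; second difference 6 = 2a, so a = 3.
Expanding, the m-coefficient is −2ah = -6h; matching it to the data gives h = -1, and then k = 12.
So Q(m) = 3(m + 1)² + 12.
Hence h = -1.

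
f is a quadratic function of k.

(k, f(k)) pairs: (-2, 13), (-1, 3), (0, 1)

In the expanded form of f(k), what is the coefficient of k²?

4

Write f(k) = ak² + bk + c; the 3 given values yield a linear system in the 3 coefficients.
Solving, f(k) = 4k² + 2k + 1.
The coefficient of k² is 4.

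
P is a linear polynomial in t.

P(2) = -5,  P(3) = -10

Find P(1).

0

Write P(t) = at + b; the 2 given values yield a linear system in the 2 coefficients.
Solving, P(t) = -5t + 5.
Then P(1) = 0.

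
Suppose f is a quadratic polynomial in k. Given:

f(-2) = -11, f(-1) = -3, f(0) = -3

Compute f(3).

Write f(k) = ak² + bk + c; the 3 given values yield a linear system in the 3 coefficients.
Solving, f(k) = -4k² - 4k - 3.
Then f(3) = -51.

-51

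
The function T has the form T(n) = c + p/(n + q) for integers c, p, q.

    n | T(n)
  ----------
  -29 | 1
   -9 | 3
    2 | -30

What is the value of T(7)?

-5

(T(n) − c)(n + q) = p for each data point; the three points give a linear system in c and q, then p follows.
Solving: c = 0, q = -1, p = -30, so T(n) = -30/(n − 1).
Then T(7) = 0 − 30/6 = -5.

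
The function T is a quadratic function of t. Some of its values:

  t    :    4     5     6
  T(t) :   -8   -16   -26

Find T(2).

Write T(t) = at² + bt + c; the 3 given values yield a linear system in the 3 coefficients.
Solving, T(t) = -t² + t + 4.
Then T(2) = 2.

2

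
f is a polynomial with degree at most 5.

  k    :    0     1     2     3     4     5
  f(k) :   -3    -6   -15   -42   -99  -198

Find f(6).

-351

Write f(k) = ak^5 + bk^4 + ck³ + dk² + ek + p; the 6 given values yield a linear system in the 6 coefficients.
Solving, the top 2 coefficients vanish, and f(k) = -2k³ + 3k² - 4k - 3.
Then f(6) = -351.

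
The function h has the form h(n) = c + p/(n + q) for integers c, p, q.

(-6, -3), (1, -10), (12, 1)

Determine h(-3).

-4

(h(n) − c)(n + q) = p for each data point; the three points give a linear system in c and q, then p follows.
Solving: c = -1, q = -3, p = 18, so h(n) = -1 + 18/(n − 3).
Then h(-3) = -1 + 18/(-6) = -4.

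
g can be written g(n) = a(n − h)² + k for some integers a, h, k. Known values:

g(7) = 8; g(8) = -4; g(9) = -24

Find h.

6

First differences -12, -20; second difference -8 = 2a, so a = -4.
Expanding, the n-coefficient is −2ah = 8h; matching it to the data gives h = 6, and then k = 12.
So g(n) = -4(n − 6)² + 12.
Hence h = 6.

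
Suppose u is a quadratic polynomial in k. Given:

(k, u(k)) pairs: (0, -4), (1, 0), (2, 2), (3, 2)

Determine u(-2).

Write u(k) = ak² + bk + c; the 4 given values yield a linear system in the 3 coefficients.
Solving, u(k) = -k² + 5k - 4.
Then u(-2) = -18.

-18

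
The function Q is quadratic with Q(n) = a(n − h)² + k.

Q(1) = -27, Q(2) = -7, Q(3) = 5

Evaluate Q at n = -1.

-91

First differences 20, 12; second difference -8 = 2a, so a = -4.
Expanding, the n-coefficient is −2ah = 8h; matching it to the data gives h = 4, and then k = 9.
So Q(n) = -4(n − 4)² + 9.
Q(-1) = -4·(-5)² + 9 = -91.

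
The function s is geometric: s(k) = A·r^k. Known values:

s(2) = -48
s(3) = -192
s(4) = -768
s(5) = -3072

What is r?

4

Consecutive ratio: -192/(-48) = 4, and -768/(-192) = 4, so r = 4.
Then A·4^2 = -48 gives A = -3, and s(k) = -3·4^k.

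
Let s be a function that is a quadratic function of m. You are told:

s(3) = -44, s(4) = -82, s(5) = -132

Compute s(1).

-4

Write s(m) = am² + bm + c; the 3 given values yield a linear system in the 3 coefficients.
Solving, s(m) = -6m² + 4m - 2.
Then s(1) = -4.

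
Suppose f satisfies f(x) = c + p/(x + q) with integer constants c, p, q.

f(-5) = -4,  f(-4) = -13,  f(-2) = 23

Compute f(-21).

(f(x) − c)(x + q) = p for each data point; the three points give a linear system in c and q, then p follows.
Solving: c = 5, q = 3, p = 18, so f(x) = 5 + 18/(x + 3).
Then f(-21) = 5 + 18/(-18) = 4.

4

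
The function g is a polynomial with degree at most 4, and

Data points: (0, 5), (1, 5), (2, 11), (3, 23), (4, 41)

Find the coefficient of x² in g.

First differences: 0, 6, 12, 18. Second differences: 6, 6, 6.
Level-2 differences are constant, so g has degree 2.
Fitting a degree-2 polynomial gives g(x) = 3x² - 3x + 5.
The coefficient of x² is 3.

3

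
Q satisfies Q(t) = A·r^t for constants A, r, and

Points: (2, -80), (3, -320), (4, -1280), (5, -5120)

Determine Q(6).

Consecutive ratio: -320/(-80) = 4, and -1280/(-320) = 4, so r = 4.
Then A·4^2 = -80 gives A = -5, and Q(t) = -5·4^t.
Q(6) = -5·4^6 = -20480.

-20480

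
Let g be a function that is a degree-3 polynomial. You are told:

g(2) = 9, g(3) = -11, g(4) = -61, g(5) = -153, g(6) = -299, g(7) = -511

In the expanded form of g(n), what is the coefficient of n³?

First differences: -20, -50, -92, -146, -212. Second differences: -30, -42, -54, -66. Third differences: -12, -12, -12.
Level-3 differences are constant, so g has degree 3.
Fitting a degree-3 polynomial gives g(n) = -2n³ + 3n² + 3n + 7.
The coefficient of n³ is -2.

-2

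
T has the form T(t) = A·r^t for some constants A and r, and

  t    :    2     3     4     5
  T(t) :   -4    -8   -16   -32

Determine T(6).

-64

Consecutive ratio: -8/(-4) = 2, and -16/(-8) = 2, so r = 2.
Then A·2^2 = -4 gives A = -1, and T(t) = -1·2^t.
T(6) = -1·2^6 = -64.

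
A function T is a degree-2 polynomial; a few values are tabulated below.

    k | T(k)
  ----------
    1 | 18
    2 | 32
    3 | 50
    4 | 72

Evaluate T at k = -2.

0

First differences: 14, 18, 22. Second differences: 4, 4.
Level-2 differences are constant, so T has degree 2.
Fitting a degree-2 polynomial gives T(k) = 2k² + 8k + 8.
Then T(-2) = 0.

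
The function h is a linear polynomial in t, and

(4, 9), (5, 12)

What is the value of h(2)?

3

Write h(t) = at + b; the 2 given values yield a linear system in the 2 coefficients.
Solving, h(t) = 3t - 3.
Then h(2) = 3.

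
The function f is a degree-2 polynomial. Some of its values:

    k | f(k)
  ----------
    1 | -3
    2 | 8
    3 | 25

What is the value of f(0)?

-8

Write f(k) = ak² + bk + c; the 3 given values yield a linear system in the 3 coefficients.
Solving, f(k) = 3k² + 2k - 8.
Then f(0) = -8.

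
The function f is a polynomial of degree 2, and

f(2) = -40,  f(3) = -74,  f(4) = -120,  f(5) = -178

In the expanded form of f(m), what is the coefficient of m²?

First differences: -34, -46, -58. Second differences: -12, -12.
Level-2 differences are constant, so f has degree 2.
Fitting a degree-2 polynomial gives f(m) = -6m² - 4m - 8.
The coefficient of m² is -6.

-6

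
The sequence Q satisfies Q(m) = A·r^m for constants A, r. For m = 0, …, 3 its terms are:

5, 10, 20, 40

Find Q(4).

Consecutive ratio: 10/5 = 2, and 20/10 = 2, so r = 2.
Then A·2^0 = 5 gives A = 5, and Q(m) = 5·2^m.
Q(4) = 5·2^4 = 80.

80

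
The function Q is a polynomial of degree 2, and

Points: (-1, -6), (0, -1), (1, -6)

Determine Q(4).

Write Q(m) = am² + bm + c; the 3 given values yield a linear system in the 3 coefficients.
Solving, Q(m) = -5m² - 1.
Then Q(4) = -81.

-81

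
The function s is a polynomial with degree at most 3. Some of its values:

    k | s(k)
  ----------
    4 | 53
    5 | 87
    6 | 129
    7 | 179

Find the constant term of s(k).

-3

First differences: 34, 42, 50. Second differences: 8, 8.
Level-2 differences are constant, so s has degree 2.
Fitting a degree-2 polynomial gives s(k) = 4k² - 2k - 3.
The constant term is s(0) = -3.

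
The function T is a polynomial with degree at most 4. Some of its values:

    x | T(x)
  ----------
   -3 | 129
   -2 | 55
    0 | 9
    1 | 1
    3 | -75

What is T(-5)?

469

Write T(x) = ax^4 + bx³ + cx² + dx + e; the 5 given values yield a linear system in the 5 coefficients.
Solving, the leading coefficient vanishes, and T(x) = -3x³ + 2x² - 7x + 9.
Then T(-5) = 469.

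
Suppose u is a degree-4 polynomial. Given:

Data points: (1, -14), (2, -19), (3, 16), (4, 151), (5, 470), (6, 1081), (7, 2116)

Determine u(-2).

First differences: -5, 35, 135, 319, 611, 1035. Second differences: 40, 100, 184, 292, 424. Third differences: 60, 84, 108, 132. Fourth differences: 24, 24, 24.
Level-4 differences are constant, so u has degree 4.
Fitting a degree-4 polynomial gives u(t) = t^4 - 5t² - 5t - 5.
Then u(-2) = 1.

1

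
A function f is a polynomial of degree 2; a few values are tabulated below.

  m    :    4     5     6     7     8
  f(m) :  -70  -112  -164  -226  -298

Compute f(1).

-4

First differences: -42, -52, -62, -72. Second differences: -10, -10, -10.
Level-2 differences are constant, so f has degree 2.
Fitting a degree-2 polynomial gives f(m) = -5m² + 3m - 2.
Then f(1) = -4.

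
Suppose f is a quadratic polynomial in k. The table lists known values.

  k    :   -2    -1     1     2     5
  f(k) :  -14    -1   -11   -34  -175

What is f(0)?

Write f(k) = ak² + bk + c; the 5 given values yield a linear system in the 3 coefficients.
Solving, f(k) = -6k² - 5k.
Then f(0) = 0.

0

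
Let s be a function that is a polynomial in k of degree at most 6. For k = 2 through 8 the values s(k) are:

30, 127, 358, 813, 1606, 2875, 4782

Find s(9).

Write s(k) = ak^6 + bk^5 + ck^4 + dk³ + ek² + pk + q; the 7 given values yield a linear system in the 7 coefficients.
Solving, the top 2 coefficients vanish, and s(k) = k^4 + k³ + 3k² - 2k - 2.
Then s(9) = 7513.

7513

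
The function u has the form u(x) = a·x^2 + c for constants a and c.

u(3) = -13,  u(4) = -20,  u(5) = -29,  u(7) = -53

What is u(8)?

-68

From u(3) = -13 and u(4) = -20: 9a + c = -13 and 16a + c = -20.
Subtracting: 7a = -7, so a = -1; then c = -13 − (-1)·9 = -4.
So u(x) = -1x² − 4, and u(8) = -68.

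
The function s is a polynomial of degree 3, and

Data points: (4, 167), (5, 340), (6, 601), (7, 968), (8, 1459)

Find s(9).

First differences: 173, 261, 367, 491. Second differences: 88, 106, 124. Third differences: 18, 18.
Level-3 differences are constant, so s has degree 3.
Extending the table by one column gives the next first difference 633, so s(9) = 1459 + 633 = 2092.

2092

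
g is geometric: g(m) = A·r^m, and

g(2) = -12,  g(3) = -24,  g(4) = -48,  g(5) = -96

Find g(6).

Consecutive ratio: -24/(-12) = 2, and -48/(-24) = 2, so r = 2.
Then A·2^2 = -12 gives A = -3, and g(m) = -3·2^m.
g(6) = -3·2^6 = -192.

-192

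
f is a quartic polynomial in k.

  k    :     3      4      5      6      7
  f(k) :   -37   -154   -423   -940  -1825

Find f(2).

0

Write f(k) = ak^4 + bk³ + ck² + dk + e; the 5 given values yield a linear system in the 5 coefficients.
Solving, f(k) = -k^4 + 2k³ - 3k² + 5k + 2.
Then f(2) = 0.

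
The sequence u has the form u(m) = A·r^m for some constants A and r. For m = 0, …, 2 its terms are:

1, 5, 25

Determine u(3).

Consecutive ratio: 5/1 = 5, and 25/5 = 5, so r = 5.
Then A·5^0 = 1 gives A = 1, and u(m) = 1·5^m.
u(3) = 1·5^3 = 125.

125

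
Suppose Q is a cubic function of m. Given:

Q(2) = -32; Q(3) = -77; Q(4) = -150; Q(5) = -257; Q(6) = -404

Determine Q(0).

Write Q(m) = am³ + bm² + cm + d; the 5 given values yield a linear system in the 4 coefficients.
Solving, Q(m) = -m³ - 5m² - m - 2.
Then Q(0) = -2.

-2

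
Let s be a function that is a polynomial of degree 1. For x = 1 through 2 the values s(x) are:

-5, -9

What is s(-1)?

3

Write s(x) = ax + b; the 2 given values yield a linear system in the 2 coefficients.
Solving, s(x) = -4x - 1.
Then s(-1) = 3.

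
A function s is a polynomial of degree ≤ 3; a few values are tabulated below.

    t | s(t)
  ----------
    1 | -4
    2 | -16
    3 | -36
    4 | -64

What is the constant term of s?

0

First differences: -12, -20, -28. Second differences: -8, -8.
Level-2 differences are constant, so s has degree 2.
Fitting a degree-2 polynomial gives s(t) = -4t².
The constant term is s(0) = 0.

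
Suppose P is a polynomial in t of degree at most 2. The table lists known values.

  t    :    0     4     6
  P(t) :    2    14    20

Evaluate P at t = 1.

Write P(t) = at² + bt + c; the 3 given values yield a linear system in the 3 coefficients.
Solving, the leading coefficient vanishes, and P(t) = 3t + 2.
Then P(1) = 5.

5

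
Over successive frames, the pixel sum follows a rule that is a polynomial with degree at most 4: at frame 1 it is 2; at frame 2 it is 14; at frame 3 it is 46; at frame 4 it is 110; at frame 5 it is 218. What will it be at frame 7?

614

Write the value at x as g(x).
First differences: 12, 32, 64, 108. Second differences: 20, 32, 44. Third differences: 12, 12.
Level-3 differences are constant, so g has degree 3.
Fitting a degree-3 polynomial gives g(x) = 2x³ - 2x² + 4x - 2.
Then g(7) = 614.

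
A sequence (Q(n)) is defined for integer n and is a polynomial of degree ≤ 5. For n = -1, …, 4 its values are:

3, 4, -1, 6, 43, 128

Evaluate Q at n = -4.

First differences: 1, -5, 7, 37, 85. Second differences: -6, 12, 30, 48. Third differences: 18, 18, 18.
Level-3 differences are constant, so Q has degree 3.
Fitting a degree-3 polynomial gives Q(n) = 3n³ - 3n² - 5n + 4.
Then Q(-4) = -216.

-216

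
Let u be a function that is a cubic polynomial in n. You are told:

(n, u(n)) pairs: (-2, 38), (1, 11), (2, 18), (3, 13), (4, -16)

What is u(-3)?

103

Write u(n) = an³ + bn² + cn + d; the 5 given values yield a linear system in the 4 coefficients.
Solving, u(n) = -2n³ + 6n² + 3n + 4.
Then u(-3) = 103.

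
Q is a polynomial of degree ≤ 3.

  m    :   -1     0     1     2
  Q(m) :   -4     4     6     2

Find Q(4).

-24

First differences: 8, 2, -4. Second differences: -6, -6.
Level-2 differences are constant, so Q has degree 2.
Fitting a degree-2 polynomial gives Q(m) = -3m² + 5m + 4.
Then Q(4) = -24.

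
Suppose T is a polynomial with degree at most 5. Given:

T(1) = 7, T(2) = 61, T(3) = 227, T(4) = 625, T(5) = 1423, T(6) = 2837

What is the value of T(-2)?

First differences: 54, 166, 398, 798, 1414. Second differences: 112, 232, 400, 616. Third differences: 120, 168, 216. Fourth differences: 48, 48.
Level-4 differences are constant, so T has degree 4.
Fitting a degree-4 polynomial gives T(n) = 2n^4 + 6n² + 6n - 7.
Then T(-2) = 37.

37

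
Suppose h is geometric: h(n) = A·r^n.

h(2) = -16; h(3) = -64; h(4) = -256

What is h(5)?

-1024

Consecutive ratio: -64/(-16) = 4, and -256/(-64) = 4, so r = 4.
Then A·4^2 = -16 gives A = -1, and h(n) = -1·4^n.
h(5) = -1·4^5 = -1024.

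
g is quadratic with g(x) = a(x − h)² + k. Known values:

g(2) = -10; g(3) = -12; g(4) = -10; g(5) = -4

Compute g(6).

First differences -2, 2, 6; second difference 4 = 2a, so a = 2.
Expanding, the x-coefficient is −2ah = -4h; matching it to the data gives h = 3, and then k = -12.
So g(x) = 2(x − 3)² − 12.
g(6) = 2·3² − 12 = 6.

6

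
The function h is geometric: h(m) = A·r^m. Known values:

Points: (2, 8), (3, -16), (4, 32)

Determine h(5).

Consecutive ratio: -16/8 = -2, and 32/(-16) = -2, so r = -2.
Then A·(-2)^2 = 8 gives A = 2, and h(m) = 2·(-2)^m.
h(5) = 2·(-2)^5 = -64.

-64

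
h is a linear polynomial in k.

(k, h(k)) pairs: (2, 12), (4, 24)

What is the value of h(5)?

30

Write h(k) = ak + b; the 2 given values yield a linear system in the 2 coefficients.
Solving, h(k) = 6k.
Then h(5) = 30.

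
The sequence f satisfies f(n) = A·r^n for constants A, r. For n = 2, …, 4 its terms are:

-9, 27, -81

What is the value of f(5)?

Consecutive ratio: 27/(-9) = -3, and -81/27 = -3, so r = -3.
Then A·(-3)^2 = -9 gives A = -1, and f(n) = -1·(-3)^n.
f(5) = -1·(-3)^5 = 243.

243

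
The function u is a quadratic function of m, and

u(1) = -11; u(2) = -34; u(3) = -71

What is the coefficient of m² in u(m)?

-7

Write u(m) = am² + bm + c; the 3 given values yield a linear system in the 3 coefficients.
Solving, u(m) = -7m² - 2m - 2.
The coefficient of m² is -7.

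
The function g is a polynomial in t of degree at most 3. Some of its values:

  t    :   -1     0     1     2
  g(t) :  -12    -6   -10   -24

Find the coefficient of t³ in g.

0

Write g(t) = at³ + bt² + ct + d; the 4 given values yield a linear system in the 4 coefficients.
Solving, the leading coefficient vanishes, and g(t) = -5t² + t - 6.
The coefficient of t³ is 0.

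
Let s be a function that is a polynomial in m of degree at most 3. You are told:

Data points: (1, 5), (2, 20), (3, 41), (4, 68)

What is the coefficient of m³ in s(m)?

Write s(m) = am³ + bm² + cm + d; the 4 given values yield a linear system in the 4 coefficients.
Solving, the leading coefficient vanishes, and s(m) = 3m² + 6m - 4.
The coefficient of m³ is 0.

0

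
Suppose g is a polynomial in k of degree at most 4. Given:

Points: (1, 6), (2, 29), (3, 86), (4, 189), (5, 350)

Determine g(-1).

First differences: 23, 57, 103, 161. Second differences: 34, 46, 58. Third differences: 12, 12.
Level-3 differences are constant, so g has degree 3.
Fitting a degree-3 polynomial gives g(k) = 2k³ + 5k² - 6k + 5.
Then g(-1) = 14.

14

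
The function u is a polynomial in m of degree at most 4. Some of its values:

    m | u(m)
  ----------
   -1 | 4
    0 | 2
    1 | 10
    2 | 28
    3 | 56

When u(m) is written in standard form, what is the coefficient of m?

Write u(m) = am^4 + bm³ + cm² + dm + e; the 5 given values yield a linear system in the 5 coefficients.
Solving, the top 2 coefficients vanish, and u(m) = 5m² + 3m + 2.
The coefficient of m is 3.

3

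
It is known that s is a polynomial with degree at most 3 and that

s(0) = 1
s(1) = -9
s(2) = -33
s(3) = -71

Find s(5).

-189

First differences: -10, -24, -38. Second differences: -14, -14.
Level-2 differences are constant, so s has degree 2.
Fitting a degree-2 polynomial gives s(m) = -7m² - 3m + 1.
Then s(5) = -189.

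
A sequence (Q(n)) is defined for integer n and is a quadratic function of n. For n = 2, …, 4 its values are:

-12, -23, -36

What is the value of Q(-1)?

9

Write Q(n) = an² + bn + c; the 3 given values yield a linear system in the 3 coefficients.
Solving, Q(n) = -n² - 6n + 4.
Then Q(-1) = 9.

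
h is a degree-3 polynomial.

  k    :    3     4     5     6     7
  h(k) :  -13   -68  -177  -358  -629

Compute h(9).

First differences: -55, -109, -181, -271. Second differences: -54, -72, -90. Third differences: -18, -18.
Level-3 differences are constant, so h has degree 3.
Fitting a degree-3 polynomial gives h(k) = -3k³ + 9k² - 7k + 8.
Then h(9) = -1513.

-1513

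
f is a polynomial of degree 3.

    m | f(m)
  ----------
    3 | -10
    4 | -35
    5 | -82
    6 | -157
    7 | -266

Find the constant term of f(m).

-7

Write f(m) = am³ + bm² + cm + d; the 5 given values yield a linear system in the 4 coefficients.
Solving, f(m) = -m³ + m² + 5m - 7.
The constant term is f(0) = -7.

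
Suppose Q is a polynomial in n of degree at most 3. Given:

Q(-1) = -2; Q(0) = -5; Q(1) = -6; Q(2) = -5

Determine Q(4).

3

First differences: -3, -1, 1. Second differences: 2, 2.
Level-2 differences are constant, so Q has degree 2.
Fitting a degree-2 polynomial gives Q(n) = n² - 2n - 5.
Then Q(4) = 3.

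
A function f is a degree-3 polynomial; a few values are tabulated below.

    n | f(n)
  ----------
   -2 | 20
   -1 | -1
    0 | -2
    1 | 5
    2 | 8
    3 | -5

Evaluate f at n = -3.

73

Write f(n) = an³ + bn² + cn + d; the 6 given values yield a linear system in the 4 coefficients.
Solving, f(n) = -2n³ + 4n² + 5n - 2.
Then f(-3) = 73.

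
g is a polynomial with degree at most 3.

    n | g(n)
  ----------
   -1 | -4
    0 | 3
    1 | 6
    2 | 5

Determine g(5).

-22

Write g(n) = an³ + bn² + cn + d; the 4 given values yield a linear system in the 4 coefficients.
Solving, the leading coefficient vanishes, and g(n) = -2n² + 5n + 3.
Then g(5) = -22.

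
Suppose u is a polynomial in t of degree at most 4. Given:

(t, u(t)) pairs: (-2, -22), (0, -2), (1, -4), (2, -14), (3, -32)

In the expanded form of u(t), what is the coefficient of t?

Write u(t) = at^4 + bt³ + ct² + dt + e; the 5 given values yield a linear system in the 5 coefficients.
Solving, the top 2 coefficients vanish, and u(t) = -4t² + 2t - 2.
The coefficient of t is 2.

2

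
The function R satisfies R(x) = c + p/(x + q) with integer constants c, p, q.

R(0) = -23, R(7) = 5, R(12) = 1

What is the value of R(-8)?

-7

(R(x) − c)(x + q) = p for each data point; the three points give a linear system in c and q, then p follows.
Solving: c = -3, q = -2, p = 40, so R(x) = -3 + 40/(x − 2).
Then R(-8) = -3 + 40/(-10) = -7.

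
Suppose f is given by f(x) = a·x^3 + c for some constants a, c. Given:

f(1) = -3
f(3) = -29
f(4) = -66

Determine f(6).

From f(1) = -3 and f(3) = -29: 1a + c = -3 and 27a + c = -29.
Subtracting: 26a = -26, so a = -1; then c = -3 − (-1)·1 = -2.
So f(x) = -1x³ − 2, and f(6) = -218.

-218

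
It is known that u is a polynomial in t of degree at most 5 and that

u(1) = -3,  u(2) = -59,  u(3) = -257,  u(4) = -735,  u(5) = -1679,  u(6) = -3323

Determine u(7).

Write u(t) = at^5 + bt^4 + ct³ + dt² + et + p; the 6 given values yield a linear system in the 6 coefficients.
Solving, the leading coefficient vanishes, and u(t) = -2t^4 - 3t³ - 3t² + 4t + 1.
Then u(7) = -5949.

-5949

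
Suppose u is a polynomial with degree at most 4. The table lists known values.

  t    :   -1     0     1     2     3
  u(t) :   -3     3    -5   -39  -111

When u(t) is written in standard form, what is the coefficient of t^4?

First differences: 6, -8, -34, -72. Second differences: -14, -26, -38. Third differences: -12, -12.
Level-3 differences are constant, so u has degree 3.
Fitting a degree-3 polynomial gives u(t) = -2t³ - 7t² + t + 3.
The coefficient of t^4 is 0.

0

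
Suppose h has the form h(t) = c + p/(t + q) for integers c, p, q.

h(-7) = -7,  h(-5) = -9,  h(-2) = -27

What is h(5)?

1

(h(t) − c)(t + q) = p for each data point; the three points give a linear system in c and q, then p follows.
Solving: c = -3, q = 1, p = 24, so h(t) = -3 + 24/(t + 1).
Then h(5) = -3 + 24/6 = 1.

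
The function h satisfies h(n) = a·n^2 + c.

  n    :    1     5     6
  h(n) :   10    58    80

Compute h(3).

From h(1) = 10 and h(5) = 58: 1a + c = 10 and 25a + c = 58.
Subtracting: 24a = 48, so a = 2; then c = 10 − 2·1 = 8.
So h(n) = 2n² + 8, and h(3) = 26.

26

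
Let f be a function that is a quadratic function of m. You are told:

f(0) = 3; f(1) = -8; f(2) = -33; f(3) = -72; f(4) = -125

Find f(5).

First differences: -11, -25, -39, -53. Second differences: -14, -14, -14.
Level-2 differences are constant, so f has degree 2.
Fitting a degree-2 polynomial gives f(m) = -7m² - 4m + 3.
Then f(5) = -192.

-192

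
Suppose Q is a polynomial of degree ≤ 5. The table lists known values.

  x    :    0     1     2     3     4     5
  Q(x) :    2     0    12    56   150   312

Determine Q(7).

912

Write Q(x) = ax^5 + bx^4 + cx³ + dx² + ex + p; the 6 given values yield a linear system in the 6 coefficients.
Solving, the top 2 coefficients vanish, and Q(x) = 3x³ - 2x² - 3x + 2.
Then Q(7) = 912.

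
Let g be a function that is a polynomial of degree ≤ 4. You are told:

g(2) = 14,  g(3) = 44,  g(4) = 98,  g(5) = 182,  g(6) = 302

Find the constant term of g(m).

2

Write g(m) = am^4 + bm³ + cm² + dm + e; the 5 given values yield a linear system in the 5 coefficients.
Solving, the leading coefficient vanishes, and g(m) = m³ + 3m² - 4m + 2.
The constant term is g(0) = 2.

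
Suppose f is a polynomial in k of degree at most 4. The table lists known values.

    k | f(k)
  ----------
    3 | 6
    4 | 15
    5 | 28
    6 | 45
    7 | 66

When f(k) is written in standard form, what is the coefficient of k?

-5

First differences: 9, 13, 17, 21. Second differences: 4, 4, 4.
Level-2 differences are constant, so f has degree 2.
Fitting a degree-2 polynomial gives f(k) = 2k² - 5k + 3.
The coefficient of k is -5.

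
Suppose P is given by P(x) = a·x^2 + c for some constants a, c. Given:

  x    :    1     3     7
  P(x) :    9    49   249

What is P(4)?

84

From P(1) = 9 and P(3) = 49: 1a + c = 9 and 9a + c = 49.
Subtracting: 8a = 40, so a = 5; then c = 9 − 5·1 = 4.
So P(x) = 5x² + 4, and P(4) = 84.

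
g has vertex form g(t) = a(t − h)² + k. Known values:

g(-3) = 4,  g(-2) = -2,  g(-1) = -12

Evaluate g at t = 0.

-26

First differences -6, -10; second difference -4 = 2a, so a = -2.
Expanding, the t-coefficient is −2ah = 4h; matching it to the data gives h = -4, and then k = 6.
So g(t) = -2(t + 4)² + 6.
g(0) = -2·4² + 6 = -26.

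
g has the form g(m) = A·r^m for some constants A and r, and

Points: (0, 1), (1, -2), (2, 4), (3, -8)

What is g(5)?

Consecutive ratio: -2/1 = -2, and 4/(-2) = -2, so r = -2.
Then A·(-2)^0 = 1 gives A = 1, and g(m) = 1·(-2)^m.
g(5) = 1·(-2)^5 = -32.

-32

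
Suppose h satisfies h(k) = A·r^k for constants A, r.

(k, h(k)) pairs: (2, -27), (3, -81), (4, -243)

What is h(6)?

Consecutive ratio: -81/(-27) = 3, and -243/(-81) = 3, so r = 3.
Then A·3^2 = -27 gives A = -3, and h(k) = -3·3^k.
h(6) = -3·3^6 = -2187.

-2187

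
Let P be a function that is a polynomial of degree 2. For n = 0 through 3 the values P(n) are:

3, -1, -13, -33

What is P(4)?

-61

Write P(n) = an² + bn + c; the 4 given values yield a linear system in the 3 coefficients.
Solving, P(n) = -4n² + 3.
Then P(4) = -61.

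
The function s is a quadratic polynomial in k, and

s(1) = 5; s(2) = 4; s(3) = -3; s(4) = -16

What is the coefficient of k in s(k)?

First differences: -1, -7, -13. Second differences: -6, -6.
Level-2 differences are constant, so s has degree 2.
Fitting a degree-2 polynomial gives s(k) = -3k² + 8k.
The coefficient of k is 8.

8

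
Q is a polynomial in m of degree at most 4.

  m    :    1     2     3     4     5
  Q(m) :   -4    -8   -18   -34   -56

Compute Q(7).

-118

First differences: -4, -10, -16, -22. Second differences: -6, -6, -6.
Level-2 differences are constant, so Q has degree 2.
Fitting a degree-2 polynomial gives Q(m) = -3m² + 5m - 6.
Then Q(7) = -118.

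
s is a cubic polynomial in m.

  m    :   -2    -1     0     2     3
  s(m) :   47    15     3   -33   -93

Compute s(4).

Write s(m) = am³ + bm² + cm + d; the 5 given values yield a linear system in the 4 coefficients.
Solving, s(m) = -3m³ + m² - 8m + 3.
Then s(4) = -205.

-205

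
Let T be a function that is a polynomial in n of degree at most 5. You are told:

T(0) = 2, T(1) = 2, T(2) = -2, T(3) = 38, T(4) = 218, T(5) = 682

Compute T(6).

Write T(n) = an^5 + bn^4 + cn³ + dn² + en + p; the 6 given values yield a linear system in the 6 coefficients.
Solving, the leading coefficient vanishes, and T(n) = 2n^4 - 4n³ - 4n² + 6n + 2.
Then T(6) = 1622.

1622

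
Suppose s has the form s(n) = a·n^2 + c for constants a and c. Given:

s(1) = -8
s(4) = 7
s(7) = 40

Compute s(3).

0

From s(1) = -8 and s(4) = 7: 1a + c = -8 and 16a + c = 7.
Subtracting: 15a = 15, so a = 1; then c = -8 − 1·1 = -9.
So s(n) = 1n² − 9, and s(3) = 0.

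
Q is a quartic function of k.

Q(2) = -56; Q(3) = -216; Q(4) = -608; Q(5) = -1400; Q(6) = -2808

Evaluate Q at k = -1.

-8

Write Q(k) = ak^4 + bk³ + ck² + dk + e; the 5 given values yield a linear system in the 5 coefficients.
Solving, Q(k) = -2k^4 - 6k².
Then Q(-1) = -8.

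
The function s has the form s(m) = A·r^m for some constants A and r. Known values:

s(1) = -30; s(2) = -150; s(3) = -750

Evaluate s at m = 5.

-18750

Consecutive ratio: -150/(-30) = 5, and -750/(-150) = 5, so r = 5.
Then A·5^1 = -30 gives A = -6, and s(m) = -6·5^m.
s(5) = -6·5^5 = -18750.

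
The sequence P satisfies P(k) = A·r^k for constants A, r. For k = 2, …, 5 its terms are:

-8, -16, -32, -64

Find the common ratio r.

Consecutive ratio: -16/(-8) = 2, and -32/(-16) = 2, so r = 2.
Then A·2^2 = -8 gives A = -2, and P(k) = -2·2^k.

2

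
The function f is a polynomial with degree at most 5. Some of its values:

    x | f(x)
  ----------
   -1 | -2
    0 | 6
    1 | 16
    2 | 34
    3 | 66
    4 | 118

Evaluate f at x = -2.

-14

First differences: 8, 10, 18, 32, 52. Second differences: 2, 8, 14, 20. Third differences: 6, 6, 6.
Level-3 differences are constant, so f has degree 3.
Fitting a degree-3 polynomial gives f(x) = x³ + x² + 8x + 6.
Then f(-2) = -14.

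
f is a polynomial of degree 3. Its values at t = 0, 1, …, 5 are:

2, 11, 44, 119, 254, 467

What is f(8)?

1754

First differences: 9, 33, 75, 135, 213. Second differences: 24, 42, 60, 78. Third differences: 18, 18, 18.
Level-3 differences are constant, so f has degree 3.
Fitting a degree-3 polynomial gives f(t) = 3t³ + 3t² + 3t + 2.
Then f(8) = 1754.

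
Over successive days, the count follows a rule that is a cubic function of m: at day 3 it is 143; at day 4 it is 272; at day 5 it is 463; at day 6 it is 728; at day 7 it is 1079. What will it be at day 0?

8

Write the value at m as g(m).
First differences: 129, 191, 265, 351. Second differences: 62, 74, 86. Third differences: 12, 12.
Level-3 differences are constant, so g has degree 3.
Fitting a degree-3 polynomial gives g(m) = 2m³ + 7m² + 6m + 8.
Then g(0) = 8.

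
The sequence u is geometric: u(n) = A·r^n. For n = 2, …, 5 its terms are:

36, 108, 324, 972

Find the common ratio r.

Consecutive ratio: 108/36 = 3, and 324/108 = 3, so r = 3.
Then A·3^2 = 36 gives A = 4, and u(n) = 4·3^n.

3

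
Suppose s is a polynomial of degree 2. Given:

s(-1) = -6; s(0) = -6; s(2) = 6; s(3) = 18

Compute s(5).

54

Write s(t) = at² + bt + c; the 4 given values yield a linear system in the 3 coefficients.
Solving, s(t) = 2t² + 2t - 6.
Then s(5) = 54.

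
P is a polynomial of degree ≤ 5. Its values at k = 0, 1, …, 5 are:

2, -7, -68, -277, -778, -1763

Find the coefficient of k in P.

-3

First differences: -9, -61, -209, -501, -985. Second differences: -52, -148, -292, -484. Third differences: -96, -144, -192. Fourth differences: -48, -48.
Level-4 differences are constant, so P has degree 4.
Fitting a degree-4 polynomial gives P(k) = -2k^4 - 4k³ - 3k + 2.
The coefficient of k is -3.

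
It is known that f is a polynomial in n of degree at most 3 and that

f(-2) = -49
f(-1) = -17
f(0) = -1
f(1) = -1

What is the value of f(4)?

Write f(n) = an³ + bn² + cn + d; the 4 given values yield a linear system in the 4 coefficients.
Solving, the leading coefficient vanishes, and f(n) = -8n² + 8n - 1.
Then f(4) = -97.

-97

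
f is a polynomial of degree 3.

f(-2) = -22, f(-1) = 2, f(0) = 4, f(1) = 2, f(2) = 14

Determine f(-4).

-208

First differences: 24, 2, -2, 12. Second differences: -22, -4, 14. Third differences: 18, 18.
Level-3 differences are constant, so f has degree 3.
Fitting a degree-3 polynomial gives f(k) = 3k³ - 2k² - 3k + 4.
Then f(-4) = -208.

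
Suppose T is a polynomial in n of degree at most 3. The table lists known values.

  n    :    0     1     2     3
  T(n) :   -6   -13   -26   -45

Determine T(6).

Write T(n) = an³ + bn² + cn + d; the 4 given values yield a linear system in the 4 coefficients.
Solving, the leading coefficient vanishes, and T(n) = -3n² - 4n - 6.
Then T(6) = -138.

-138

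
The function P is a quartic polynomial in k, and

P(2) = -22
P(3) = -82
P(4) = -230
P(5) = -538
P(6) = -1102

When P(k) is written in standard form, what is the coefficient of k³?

Write P(k) = ak^4 + bk³ + ck² + dk + e; the 5 given values yield a linear system in the 5 coefficients.
Solving, P(k) = -k^4 + 2k³ - 7k² + 2k + 2.
The coefficient of k³ is 2.

2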